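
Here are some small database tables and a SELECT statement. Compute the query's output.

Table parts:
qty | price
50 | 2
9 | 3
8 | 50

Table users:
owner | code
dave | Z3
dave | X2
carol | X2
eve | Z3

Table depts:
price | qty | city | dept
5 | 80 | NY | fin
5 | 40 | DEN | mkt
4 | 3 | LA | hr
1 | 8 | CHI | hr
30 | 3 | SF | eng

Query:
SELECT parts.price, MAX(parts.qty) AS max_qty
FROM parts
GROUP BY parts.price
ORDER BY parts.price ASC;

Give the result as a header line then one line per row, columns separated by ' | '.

== RESULT ==
parts.price | max_qty
2 | 50
3 | 9
50 | 8

Derivation:
After GROUP BY (3 rows):
parts.price | max_qty
2 | 50
3 | 9
50 | 8
After ORDER BY (3 rows):
parts.price | max_qty
2 | 50
3 | 9
50 | 8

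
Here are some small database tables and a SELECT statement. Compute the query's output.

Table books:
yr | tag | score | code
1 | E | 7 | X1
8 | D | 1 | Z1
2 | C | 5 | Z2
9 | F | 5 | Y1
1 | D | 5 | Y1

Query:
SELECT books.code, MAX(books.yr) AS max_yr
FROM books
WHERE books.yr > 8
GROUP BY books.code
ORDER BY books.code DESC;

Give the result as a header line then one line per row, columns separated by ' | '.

After WHERE (1 rows):
books.yr | books.tag | books.score | books.code
9 | F | 5 | Y1
After GROUP BY (1 rows):
books.code | max_yr
Y1 | 9
After ORDER BY (1 rows):
books.code | max_yr
Y1 | 9

== RESULT ==
books.code | max_yr
Y1 | 9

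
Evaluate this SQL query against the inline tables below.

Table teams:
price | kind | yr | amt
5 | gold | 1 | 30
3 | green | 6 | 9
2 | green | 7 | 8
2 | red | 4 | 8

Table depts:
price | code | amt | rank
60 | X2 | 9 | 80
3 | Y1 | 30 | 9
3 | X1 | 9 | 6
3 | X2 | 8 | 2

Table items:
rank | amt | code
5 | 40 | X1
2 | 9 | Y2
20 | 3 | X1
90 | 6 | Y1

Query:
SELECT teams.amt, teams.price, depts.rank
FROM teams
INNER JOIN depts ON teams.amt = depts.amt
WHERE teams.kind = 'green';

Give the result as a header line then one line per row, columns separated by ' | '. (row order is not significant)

After JOIN depts (5 rows):
teams.price | teams.kind | teams.yr | teams.amt | depts.price | depts.code | depts.amt | depts.rank
5 | gold | 1 | 30 | 3 | Y1 | 30 | 9
3 | green | 6 | 9 | 60 | X2 | 9 | 80
3 | green | 6 | 9 | 3 | X1 | 9 | 6
2 | green | 7 | 8 | 3 | X2 | 8 | 2
2 | red | 4 | 8 | 3 | X2 | 8 | 2
After WHERE (3 rows):
teams.price | teams.kind | teams.yr | teams.amt | depts.price | depts.code | depts.amt | depts.rank
3 | green | 6 | 9 | 60 | X2 | 9 | 80
3 | green | 6 | 9 | 3 | X1 | 9 | 6
2 | green | 7 | 8 | 3 | X2 | 8 | 2
After SELECT (3 rows):
teams.amt | teams.price | depts.rank
9 | 3 | 80
9 | 3 | 6
8 | 2 | 2

== RESULT ==
teams.amt | teams.price | depts.rank
9 | 3 | 80
9 | 3 | 6
8 | 2 | 2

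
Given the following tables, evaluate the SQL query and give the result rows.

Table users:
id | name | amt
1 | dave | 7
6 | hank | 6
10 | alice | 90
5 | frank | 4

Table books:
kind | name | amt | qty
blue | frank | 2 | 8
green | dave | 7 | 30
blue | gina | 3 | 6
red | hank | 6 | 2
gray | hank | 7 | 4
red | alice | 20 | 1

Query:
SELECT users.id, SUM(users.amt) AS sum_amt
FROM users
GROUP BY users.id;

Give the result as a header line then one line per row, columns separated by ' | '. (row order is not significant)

== RESULT ==
users.id | sum_amt
1 | 7
6 | 6
10 | 90
5 | 4

Derivation:
After GROUP BY (4 rows):
users.id | sum_amt
1 | 7
6 | 6
10 | 90
5 | 4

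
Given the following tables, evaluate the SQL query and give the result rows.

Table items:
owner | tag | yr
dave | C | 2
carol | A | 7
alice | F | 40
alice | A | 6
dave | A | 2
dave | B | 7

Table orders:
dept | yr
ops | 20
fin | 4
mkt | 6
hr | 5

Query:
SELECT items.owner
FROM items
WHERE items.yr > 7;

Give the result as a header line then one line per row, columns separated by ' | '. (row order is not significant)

After WHERE (1 rows):
items.owner | items.tag | items.yr
alice | F | 40
After SELECT (1 rows):
items.owner
alice

== RESULT ==
items.owner
alice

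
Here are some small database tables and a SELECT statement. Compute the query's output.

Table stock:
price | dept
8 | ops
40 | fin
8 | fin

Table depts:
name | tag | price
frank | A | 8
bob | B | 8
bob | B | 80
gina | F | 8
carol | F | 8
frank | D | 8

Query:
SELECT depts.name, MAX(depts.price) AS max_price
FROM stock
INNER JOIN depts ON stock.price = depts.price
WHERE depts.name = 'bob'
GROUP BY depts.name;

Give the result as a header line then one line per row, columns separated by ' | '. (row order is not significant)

After JOIN depts (10 rows):
stock.price | stock.dept | depts.name | depts.tag | depts.price
8 | ops | frank | A | 8
8 | ops | bob | B | 8
8 | ops | gina | F | 8
8 | ops | carol | F | 8
8 | ops | frank | D | 8
8 | fin | frank | A | 8
8 | fin | bob | B | 8
8 | fin | gina | F | 8
8 | fin | carol | F | 8
8 | fin | frank | D | 8
After WHERE (2 rows):
stock.price | stock.dept | depts.name | depts.tag | depts.price
8 | ops | bob | B | 8
8 | fin | bob | B | 8
After GROUP BY (1 rows):
depts.name | max_price
bob | 8

== RESULT ==
depts.name | max_price
bob | 8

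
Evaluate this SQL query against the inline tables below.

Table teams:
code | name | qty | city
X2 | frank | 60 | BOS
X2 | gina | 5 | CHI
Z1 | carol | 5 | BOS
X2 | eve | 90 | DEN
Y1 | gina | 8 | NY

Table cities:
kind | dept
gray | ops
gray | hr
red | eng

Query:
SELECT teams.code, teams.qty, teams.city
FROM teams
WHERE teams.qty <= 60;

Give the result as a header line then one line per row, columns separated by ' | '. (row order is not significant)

After WHERE (4 rows):
teams.code | teams.name | teams.qty | teams.city
X2 | frank | 60 | BOS
X2 | gina | 5 | CHI
Z1 | carol | 5 | BOS
Y1 | gina | 8 | NY
After SELECT (4 rows):
teams.code | teams.qty | teams.city
X2 | 60 | BOS
X2 | 5 | CHI
Z1 | 5 | BOS
Y1 | 8 | NY

== RESULT ==
teams.code | teams.qty | teams.city
X2 | 60 | BOS
X2 | 5 | CHI
Z1 | 5 | BOS
Y1 | 8 | NY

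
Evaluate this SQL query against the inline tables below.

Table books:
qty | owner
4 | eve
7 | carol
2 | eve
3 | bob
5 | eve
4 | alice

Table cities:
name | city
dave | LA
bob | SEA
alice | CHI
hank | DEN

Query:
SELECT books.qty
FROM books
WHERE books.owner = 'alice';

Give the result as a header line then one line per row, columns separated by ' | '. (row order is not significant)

== RESULT ==
books.qty
4

Derivation:
After WHERE (1 rows):
books.qty | books.owner
4 | alice
After SELECT (1 rows):
books.qty
4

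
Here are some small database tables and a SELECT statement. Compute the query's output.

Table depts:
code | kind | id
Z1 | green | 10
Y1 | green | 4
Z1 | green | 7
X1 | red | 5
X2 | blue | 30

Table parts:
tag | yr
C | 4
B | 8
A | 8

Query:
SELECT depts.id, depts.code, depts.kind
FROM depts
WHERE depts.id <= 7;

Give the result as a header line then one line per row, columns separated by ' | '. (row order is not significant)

After WHERE (3 rows):
depts.code | depts.kind | depts.id
Y1 | green | 4
Z1 | green | 7
X1 | red | 5
After SELECT (3 rows):
depts.id | depts.code | depts.kind
4 | Y1 | green
7 | Z1 | green
5 | X1 | red

== RESULT ==
depts.id | depts.code | depts.kind
4 | Y1 | green
7 | Z1 | green
5 | X1 | red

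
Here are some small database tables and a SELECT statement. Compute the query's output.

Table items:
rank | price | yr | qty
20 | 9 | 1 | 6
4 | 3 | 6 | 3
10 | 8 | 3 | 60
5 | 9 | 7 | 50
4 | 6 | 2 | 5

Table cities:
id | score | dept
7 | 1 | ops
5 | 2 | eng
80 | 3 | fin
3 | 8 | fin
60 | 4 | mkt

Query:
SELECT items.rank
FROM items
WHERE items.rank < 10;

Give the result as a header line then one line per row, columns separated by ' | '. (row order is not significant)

After WHERE (3 rows):
items.rank | items.price | items.yr | items.qty
4 | 3 | 6 | 3
5 | 9 | 7 | 50
4 | 6 | 2 | 5
After SELECT (3 rows):
items.rank
4
5
4

== RESULT ==
items.rank
4
5
4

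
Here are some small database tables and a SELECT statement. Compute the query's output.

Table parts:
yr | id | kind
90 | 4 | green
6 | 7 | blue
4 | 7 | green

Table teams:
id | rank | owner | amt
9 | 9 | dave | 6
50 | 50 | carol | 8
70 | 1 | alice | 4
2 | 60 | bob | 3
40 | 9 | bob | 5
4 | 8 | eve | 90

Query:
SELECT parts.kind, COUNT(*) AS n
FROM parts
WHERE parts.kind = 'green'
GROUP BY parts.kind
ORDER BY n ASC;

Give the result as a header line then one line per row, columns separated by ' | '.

== RESULT ==
parts.kind | n
green | 2

Derivation:
After WHERE (2 rows):
parts.yr | parts.id | parts.kind
90 | 4 | green
4 | 7 | green
After GROUP BY (1 rows):
parts.kind | n
green | 2
After ORDER BY (1 rows):
parts.kind | n
green | 2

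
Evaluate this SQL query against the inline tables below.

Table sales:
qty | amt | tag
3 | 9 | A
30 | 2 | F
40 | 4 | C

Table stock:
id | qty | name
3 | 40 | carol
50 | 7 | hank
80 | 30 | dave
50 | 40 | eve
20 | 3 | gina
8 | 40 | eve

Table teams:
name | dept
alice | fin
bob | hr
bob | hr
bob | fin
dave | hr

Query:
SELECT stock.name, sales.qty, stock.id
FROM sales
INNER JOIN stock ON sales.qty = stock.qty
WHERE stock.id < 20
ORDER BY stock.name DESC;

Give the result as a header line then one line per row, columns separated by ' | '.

After JOIN stock (5 rows):
sales.qty | sales.amt | sales.tag | stock.id | stock.qty | stock.name
3 | 9 | A | 20 | 3 | gina
30 | 2 | F | 80 | 30 | dave
40 | 4 | C | 3 | 40 | carol
40 | 4 | C | 50 | 40 | eve
40 | 4 | C | 8 | 40 | eve
After WHERE (2 rows):
sales.qty | sales.amt | sales.tag | stock.id | stock.qty | stock.name
40 | 4 | C | 3 | 40 | carol
40 | 4 | C | 8 | 40 | eve
After SELECT (2 rows):
stock.name | sales.qty | stock.id
carol | 40 | 3
eve | 40 | 8
After ORDER BY (2 rows):
stock.name | sales.qty | stock.id
eve | 40 | 8
carol | 40 | 3

== RESULT ==
stock.name | sales.qty | stock.id
eve | 40 | 8
carol | 40 | 3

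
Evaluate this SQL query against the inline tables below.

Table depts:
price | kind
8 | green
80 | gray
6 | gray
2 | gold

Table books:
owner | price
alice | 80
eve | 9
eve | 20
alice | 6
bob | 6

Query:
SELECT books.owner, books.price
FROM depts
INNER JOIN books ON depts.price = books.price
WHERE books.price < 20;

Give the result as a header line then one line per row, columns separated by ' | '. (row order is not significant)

== RESULT ==
books.owner | books.price
alice | 6
bob | 6

Derivation:
After JOIN books (3 rows):
depts.price | depts.kind | books.owner | books.price
80 | gray | alice | 80
6 | gray | alice | 6
6 | gray | bob | 6
After WHERE (2 rows):
depts.price | depts.kind | books.owner | books.price
6 | gray | alice | 6
6 | gray | bob | 6
After SELECT (2 rows):
books.owner | books.price
alice | 6
bob | 6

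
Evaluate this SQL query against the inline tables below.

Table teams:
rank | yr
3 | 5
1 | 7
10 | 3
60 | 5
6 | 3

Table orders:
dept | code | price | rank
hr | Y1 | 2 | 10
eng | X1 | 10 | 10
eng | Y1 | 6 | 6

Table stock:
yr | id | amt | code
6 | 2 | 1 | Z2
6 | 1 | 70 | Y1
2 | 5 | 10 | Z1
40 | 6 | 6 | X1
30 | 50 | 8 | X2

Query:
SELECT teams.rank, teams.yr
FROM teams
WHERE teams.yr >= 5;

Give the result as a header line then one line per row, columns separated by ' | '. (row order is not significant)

After WHERE (3 rows):
teams.rank | teams.yr
3 | 5
1 | 7
60 | 5
After SELECT (3 rows):
teams.rank | teams.yr
3 | 5
1 | 7
60 | 5

== RESULT ==
teams.rank | teams.yr
3 | 5
1 | 7
60 | 5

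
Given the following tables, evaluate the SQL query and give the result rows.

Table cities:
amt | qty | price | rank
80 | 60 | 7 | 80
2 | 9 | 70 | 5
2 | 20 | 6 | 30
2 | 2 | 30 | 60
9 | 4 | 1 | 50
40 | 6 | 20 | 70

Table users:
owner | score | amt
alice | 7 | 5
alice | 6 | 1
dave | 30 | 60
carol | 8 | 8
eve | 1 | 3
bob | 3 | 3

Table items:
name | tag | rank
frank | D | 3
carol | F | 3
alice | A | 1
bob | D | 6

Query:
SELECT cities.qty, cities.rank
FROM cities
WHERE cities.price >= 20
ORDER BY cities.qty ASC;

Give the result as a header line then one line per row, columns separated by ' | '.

== RESULT ==
cities.qty | cities.rank
2 | 60
6 | 70
9 | 5

Derivation:
After WHERE (3 rows):
cities.amt | cities.qty | cities.price | cities.rank
2 | 9 | 70 | 5
2 | 2 | 30 | 60
40 | 6 | 20 | 70
After SELECT (3 rows):
cities.qty | cities.rank
9 | 5
2 | 60
6 | 70
After ORDER BY (3 rows):
cities.qty | cities.rank
2 | 60
6 | 70
9 | 5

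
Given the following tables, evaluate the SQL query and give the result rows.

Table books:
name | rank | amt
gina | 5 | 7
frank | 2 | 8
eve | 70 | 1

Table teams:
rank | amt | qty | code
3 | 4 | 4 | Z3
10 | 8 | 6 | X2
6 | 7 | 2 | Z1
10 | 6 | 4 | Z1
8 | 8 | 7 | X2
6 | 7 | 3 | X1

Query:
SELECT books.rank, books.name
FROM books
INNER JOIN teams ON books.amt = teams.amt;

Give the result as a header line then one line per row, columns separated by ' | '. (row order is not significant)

After JOIN teams (4 rows):
books.name | books.rank | books.amt | teams.rank | teams.amt | teams.qty | teams.code
gina | 5 | 7 | 6 | 7 | 2 | Z1
gina | 5 | 7 | 6 | 7 | 3 | X1
frank | 2 | 8 | 10 | 8 | 6 | X2
frank | 2 | 8 | 8 | 8 | 7 | X2
After SELECT (4 rows):
books.rank | books.name
5 | gina
5 | gina
2 | frank
2 | frank

== RESULT ==
books.rank | books.name
5 | gina
5 | gina
2 | frank
2 | frank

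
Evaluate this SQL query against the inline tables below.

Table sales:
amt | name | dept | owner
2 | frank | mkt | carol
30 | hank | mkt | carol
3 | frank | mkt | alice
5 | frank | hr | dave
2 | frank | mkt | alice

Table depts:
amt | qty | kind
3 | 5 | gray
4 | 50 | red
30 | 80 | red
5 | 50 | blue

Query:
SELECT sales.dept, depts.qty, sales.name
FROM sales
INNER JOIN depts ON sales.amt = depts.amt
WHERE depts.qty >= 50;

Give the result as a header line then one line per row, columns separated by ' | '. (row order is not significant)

== RESULT ==
sales.dept | depts.qty | sales.name
mkt | 80 | hank
hr | 50 | frank

Derivation:
After JOIN depts (3 rows):
sales.amt | sales.name | sales.dept | sales.owner | depts.amt | depts.qty | depts.kind
30 | hank | mkt | carol | 30 | 80 | red
3 | frank | mkt | alice | 3 | 5 | gray
5 | frank | hr | dave | 5 | 50 | blue
After WHERE (2 rows):
sales.amt | sales.name | sales.dept | sales.owner | depts.amt | depts.qty | depts.kind
30 | hank | mkt | carol | 30 | 80 | red
5 | frank | hr | dave | 5 | 50 | blue
After SELECT (2 rows):
sales.dept | depts.qty | sales.name
mkt | 80 | hank
hr | 50 | frank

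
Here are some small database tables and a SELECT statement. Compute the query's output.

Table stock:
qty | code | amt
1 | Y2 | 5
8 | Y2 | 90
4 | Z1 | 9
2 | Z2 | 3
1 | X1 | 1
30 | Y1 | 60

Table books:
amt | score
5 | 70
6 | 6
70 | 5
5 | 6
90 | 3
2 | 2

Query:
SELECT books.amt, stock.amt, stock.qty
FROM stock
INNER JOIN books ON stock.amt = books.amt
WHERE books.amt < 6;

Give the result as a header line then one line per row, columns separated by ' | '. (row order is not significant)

== RESULT ==
books.amt | stock.amt | stock.qty
5 | 5 | 1
5 | 5 | 1

Derivation:
After JOIN books (3 rows):
stock.qty | stock.code | stock.amt | books.amt | books.score
1 | Y2 | 5 | 5 | 70
1 | Y2 | 5 | 5 | 6
8 | Y2 | 90 | 90 | 3
After WHERE (2 rows):
stock.qty | stock.code | stock.amt | books.amt | books.score
1 | Y2 | 5 | 5 | 70
1 | Y2 | 5 | 5 | 6
After SELECT (2 rows):
books.amt | stock.amt | stock.qty
5 | 5 | 1
5 | 5 | 1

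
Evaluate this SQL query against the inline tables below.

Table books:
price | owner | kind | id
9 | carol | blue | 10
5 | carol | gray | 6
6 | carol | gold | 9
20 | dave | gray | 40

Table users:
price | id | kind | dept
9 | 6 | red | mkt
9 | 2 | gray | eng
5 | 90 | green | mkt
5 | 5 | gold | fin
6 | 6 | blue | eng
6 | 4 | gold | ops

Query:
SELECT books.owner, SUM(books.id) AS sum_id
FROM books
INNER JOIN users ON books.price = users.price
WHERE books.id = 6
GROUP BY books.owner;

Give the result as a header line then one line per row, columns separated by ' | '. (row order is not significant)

== RESULT ==
books.owner | sum_id
carol | 12

Derivation:
After JOIN users (6 rows):
books.price | books.owner | books.kind | books.id | users.price | users.id | users.kind | users.dept
9 | carol | blue | 10 | 9 | 6 | red | mkt
9 | carol | blue | 10 | 9 | 2 | gray | eng
5 | carol | gray | 6 | 5 | 90 | green | mkt
5 | carol | gray | 6 | 5 | 5 | gold | fin
6 | carol | gold | 9 | 6 | 6 | blue | eng
6 | carol | gold | 9 | 6 | 4 | gold | ops
After WHERE (2 rows):
books.price | books.owner | books.kind | books.id | users.price | users.id | users.kind | users.dept
5 | carol | gray | 6 | 5 | 90 | green | mkt
5 | carol | gray | 6 | 5 | 5 | gold | fin
After GROUP BY (1 rows):
books.owner | sum_id
carol | 12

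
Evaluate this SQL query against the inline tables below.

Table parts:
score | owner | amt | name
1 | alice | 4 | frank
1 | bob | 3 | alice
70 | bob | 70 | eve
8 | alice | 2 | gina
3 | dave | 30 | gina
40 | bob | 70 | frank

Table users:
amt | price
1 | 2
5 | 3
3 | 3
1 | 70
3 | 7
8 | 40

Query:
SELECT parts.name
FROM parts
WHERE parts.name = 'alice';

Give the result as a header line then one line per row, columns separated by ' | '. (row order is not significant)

== RESULT ==
parts.name
alice

Derivation:
After WHERE (1 rows):
parts.score | parts.owner | parts.amt | parts.name
1 | bob | 3 | alice
After SELECT (1 rows):
parts.name
alice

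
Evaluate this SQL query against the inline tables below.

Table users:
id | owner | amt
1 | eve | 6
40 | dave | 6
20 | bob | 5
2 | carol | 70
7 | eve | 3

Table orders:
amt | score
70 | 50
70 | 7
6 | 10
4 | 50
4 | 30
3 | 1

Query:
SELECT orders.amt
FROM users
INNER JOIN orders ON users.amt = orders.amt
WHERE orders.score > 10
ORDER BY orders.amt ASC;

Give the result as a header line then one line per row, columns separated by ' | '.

After JOIN orders (5 rows):
users.id | users.owner | users.amt | orders.amt | orders.score
1 | eve | 6 | 6 | 10
40 | dave | 6 | 6 | 10
2 | carol | 70 | 70 | 50
2 | carol | 70 | 70 | 7
7 | eve | 3 | 3 | 1
After WHERE (1 rows):
users.id | users.owner | users.amt | orders.amt | orders.score
2 | carol | 70 | 70 | 50
After SELECT (1 rows):
orders.amt
70
After ORDER BY (1 rows):
orders.amt
70

== RESULT ==
orders.amt
70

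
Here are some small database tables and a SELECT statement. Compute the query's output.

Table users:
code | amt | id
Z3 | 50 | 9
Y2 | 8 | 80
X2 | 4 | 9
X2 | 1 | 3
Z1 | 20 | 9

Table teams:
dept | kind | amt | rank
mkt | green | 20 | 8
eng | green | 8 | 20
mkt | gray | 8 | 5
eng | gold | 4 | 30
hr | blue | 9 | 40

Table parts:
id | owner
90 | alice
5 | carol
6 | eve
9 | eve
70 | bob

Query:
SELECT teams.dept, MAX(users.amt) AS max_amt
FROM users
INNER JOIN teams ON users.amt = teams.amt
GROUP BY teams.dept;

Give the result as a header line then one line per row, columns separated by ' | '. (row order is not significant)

== RESULT ==
teams.dept | max_amt
eng | 8
mkt | 20

Derivation:
After JOIN teams (4 rows):
users.code | users.amt | users.id | teams.dept | teams.kind | teams.amt | teams.rank
Y2 | 8 | 80 | eng | green | 8 | 20
Y2 | 8 | 80 | mkt | gray | 8 | 5
X2 | 4 | 9 | eng | gold | 4 | 30
Z1 | 20 | 9 | mkt | green | 20 | 8
After GROUP BY (2 rows):
teams.dept | max_amt
eng | 8
mkt | 20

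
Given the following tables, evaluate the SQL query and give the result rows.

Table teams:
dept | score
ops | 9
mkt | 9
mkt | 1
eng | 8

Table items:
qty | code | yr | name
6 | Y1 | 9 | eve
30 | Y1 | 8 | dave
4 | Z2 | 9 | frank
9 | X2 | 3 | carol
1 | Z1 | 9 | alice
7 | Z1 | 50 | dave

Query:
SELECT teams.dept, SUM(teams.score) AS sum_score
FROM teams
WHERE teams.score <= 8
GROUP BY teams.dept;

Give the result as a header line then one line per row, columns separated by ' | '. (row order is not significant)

After WHERE (2 rows):
teams.dept | teams.score
mkt | 1
eng | 8
After GROUP BY (2 rows):
teams.dept | sum_score
mkt | 1
eng | 8

== RESULT ==
teams.dept | sum_score
mkt | 1
eng | 8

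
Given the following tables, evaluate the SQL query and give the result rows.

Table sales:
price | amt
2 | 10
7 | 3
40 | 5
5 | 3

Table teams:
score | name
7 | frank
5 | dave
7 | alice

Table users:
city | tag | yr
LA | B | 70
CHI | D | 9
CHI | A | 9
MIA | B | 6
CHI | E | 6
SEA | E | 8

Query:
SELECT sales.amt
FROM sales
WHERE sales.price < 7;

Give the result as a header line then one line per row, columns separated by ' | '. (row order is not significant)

== RESULT ==
sales.amt
10
3

Derivation:
After WHERE (2 rows):
sales.price | sales.amt
2 | 10
5 | 3
After SELECT (2 rows):
sales.amt
10
3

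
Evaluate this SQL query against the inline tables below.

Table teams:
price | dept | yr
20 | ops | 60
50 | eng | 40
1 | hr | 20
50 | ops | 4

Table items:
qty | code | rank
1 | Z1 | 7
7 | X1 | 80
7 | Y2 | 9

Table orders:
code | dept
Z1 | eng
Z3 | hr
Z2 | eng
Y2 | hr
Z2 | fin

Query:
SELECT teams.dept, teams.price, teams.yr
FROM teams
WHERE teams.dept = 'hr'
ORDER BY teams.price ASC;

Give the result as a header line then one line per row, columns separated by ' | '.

After WHERE (1 rows):
teams.price | teams.dept | teams.yr
1 | hr | 20
After SELECT (1 rows):
teams.dept | teams.price | teams.yr
hr | 1 | 20
After ORDER BY (1 rows):
teams.dept | teams.price | teams.yr
hr | 1 | 20

== RESULT ==
teams.dept | teams.price | teams.yr
hr | 1 | 20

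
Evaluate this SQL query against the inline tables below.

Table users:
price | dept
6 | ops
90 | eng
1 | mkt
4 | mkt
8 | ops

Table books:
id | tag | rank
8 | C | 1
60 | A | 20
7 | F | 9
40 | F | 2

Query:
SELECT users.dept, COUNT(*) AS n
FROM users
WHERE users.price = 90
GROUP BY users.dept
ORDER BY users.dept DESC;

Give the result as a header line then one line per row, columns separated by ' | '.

After WHERE (1 rows):
users.price | users.dept
90 | eng
After GROUP BY (1 rows):
users.dept | n
eng | 1
After ORDER BY (1 rows):
users.dept | n
eng | 1

== RESULT ==
users.dept | n
eng | 1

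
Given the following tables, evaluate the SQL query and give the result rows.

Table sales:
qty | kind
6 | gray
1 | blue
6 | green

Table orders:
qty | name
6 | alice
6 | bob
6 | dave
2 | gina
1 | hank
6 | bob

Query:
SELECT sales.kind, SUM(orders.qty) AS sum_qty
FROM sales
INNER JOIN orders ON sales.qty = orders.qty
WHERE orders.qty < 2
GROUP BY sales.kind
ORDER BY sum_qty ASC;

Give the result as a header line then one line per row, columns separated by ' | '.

After JOIN orders (9 rows):
sales.qty | sales.kind | orders.qty | orders.name
6 | gray | 6 | alice
6 | gray | 6 | bob
6 | gray | 6 | dave
6 | gray | 6 | bob
1 | blue | 1 | hank
6 | green | 6 | alice
6 | green | 6 | bob
6 | green | 6 | dave
6 | green | 6 | bob
After WHERE (1 rows):
sales.qty | sales.kind | orders.qty | orders.name
1 | blue | 1 | hank
After GROUP BY (1 rows):
sales.kind | sum_qty
blue | 1
After ORDER BY (1 rows):
sales.kind | sum_qty
blue | 1

== RESULT ==
sales.kind | sum_qty
blue | 1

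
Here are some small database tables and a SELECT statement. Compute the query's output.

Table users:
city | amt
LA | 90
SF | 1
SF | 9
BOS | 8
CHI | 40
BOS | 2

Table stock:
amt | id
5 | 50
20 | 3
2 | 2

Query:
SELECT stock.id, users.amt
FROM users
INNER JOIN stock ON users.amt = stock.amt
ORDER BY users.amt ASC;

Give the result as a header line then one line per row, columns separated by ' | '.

== RESULT ==
stock.id | users.amt
2 | 2

Derivation:
After JOIN stock (1 rows):
users.city | users.amt | stock.amt | stock.id
BOS | 2 | 2 | 2
After SELECT (1 rows):
stock.id | users.amt
2 | 2
After ORDER BY (1 rows):
stock.id | users.amt
2 | 2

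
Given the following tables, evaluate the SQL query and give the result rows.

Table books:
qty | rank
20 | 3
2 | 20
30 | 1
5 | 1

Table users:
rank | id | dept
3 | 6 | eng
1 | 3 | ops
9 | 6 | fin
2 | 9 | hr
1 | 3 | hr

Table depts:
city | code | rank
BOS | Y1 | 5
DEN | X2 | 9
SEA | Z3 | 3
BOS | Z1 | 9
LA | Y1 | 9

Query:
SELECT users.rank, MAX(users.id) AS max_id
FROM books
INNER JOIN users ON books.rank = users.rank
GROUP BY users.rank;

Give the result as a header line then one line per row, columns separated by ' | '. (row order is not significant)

== RESULT ==
users.rank | max_id
3 | 6
1 | 3

Derivation:
After JOIN users (5 rows):
books.qty | books.rank | users.rank | users.id | users.dept
20 | 3 | 3 | 6 | eng
30 | 1 | 1 | 3 | ops
30 | 1 | 1 | 3 | hr
5 | 1 | 1 | 3 | ops
5 | 1 | 1 | 3 | hr
After GROUP BY (2 rows):
users.rank | max_id
3 | 6
1 | 3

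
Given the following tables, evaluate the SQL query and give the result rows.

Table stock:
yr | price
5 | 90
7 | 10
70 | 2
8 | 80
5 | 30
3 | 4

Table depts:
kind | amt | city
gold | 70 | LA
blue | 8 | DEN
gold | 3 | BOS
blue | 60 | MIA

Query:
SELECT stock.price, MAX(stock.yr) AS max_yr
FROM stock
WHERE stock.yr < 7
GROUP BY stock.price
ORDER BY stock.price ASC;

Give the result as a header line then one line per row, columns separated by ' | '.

== RESULT ==
stock.price | max_yr
4 | 3
30 | 5
90 | 5

Derivation:
After WHERE (3 rows):
stock.yr | stock.price
5 | 90
5 | 30
3 | 4
After GROUP BY (3 rows):
stock.price | max_yr
90 | 5
30 | 5
4 | 3
After ORDER BY (3 rows):
stock.price | max_yr
4 | 3
30 | 5
90 | 5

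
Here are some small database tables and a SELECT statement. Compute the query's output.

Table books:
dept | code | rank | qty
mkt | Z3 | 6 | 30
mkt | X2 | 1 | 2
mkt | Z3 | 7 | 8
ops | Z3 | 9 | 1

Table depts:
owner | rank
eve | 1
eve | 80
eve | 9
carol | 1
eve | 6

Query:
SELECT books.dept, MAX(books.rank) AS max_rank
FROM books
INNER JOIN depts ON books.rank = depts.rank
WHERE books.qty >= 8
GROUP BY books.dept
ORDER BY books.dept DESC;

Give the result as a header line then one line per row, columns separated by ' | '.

== RESULT ==
books.dept | max_rank
mkt | 6

Derivation:
After JOIN depts (4 rows):
books.dept | books.code | books.rank | books.qty | depts.owner | depts.rank
mkt | Z3 | 6 | 30 | eve | 6
mkt | X2 | 1 | 2 | eve | 1
mkt | X2 | 1 | 2 | carol | 1
ops | Z3 | 9 | 1 | eve | 9
After WHERE (1 rows):
books.dept | books.code | books.rank | books.qty | depts.owner | depts.rank
mkt | Z3 | 6 | 30 | eve | 6
After GROUP BY (1 rows):
books.dept | max_rank
mkt | 6
After ORDER BY (1 rows):
books.dept | max_rank
mkt | 6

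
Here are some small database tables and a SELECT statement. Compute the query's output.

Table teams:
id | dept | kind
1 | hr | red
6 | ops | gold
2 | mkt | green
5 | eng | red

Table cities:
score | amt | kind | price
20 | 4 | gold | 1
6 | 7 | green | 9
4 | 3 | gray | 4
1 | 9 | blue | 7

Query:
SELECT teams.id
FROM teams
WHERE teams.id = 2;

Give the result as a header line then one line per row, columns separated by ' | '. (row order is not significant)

== RESULT ==
teams.id
2

Derivation:
After WHERE (1 rows):
teams.id | teams.dept | teams.kind
2 | mkt | green
After SELECT (1 rows):
teams.id
2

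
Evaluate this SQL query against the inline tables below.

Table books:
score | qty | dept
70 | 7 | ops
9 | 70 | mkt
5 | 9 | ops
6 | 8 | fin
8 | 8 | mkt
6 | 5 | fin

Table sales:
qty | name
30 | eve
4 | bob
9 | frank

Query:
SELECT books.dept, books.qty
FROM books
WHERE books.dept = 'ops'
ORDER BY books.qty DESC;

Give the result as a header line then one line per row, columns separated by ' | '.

== RESULT ==
books.dept | books.qty
ops | 9
ops | 7

Derivation:
After WHERE (2 rows):
books.score | books.qty | books.dept
70 | 7 | ops
5 | 9 | ops
After SELECT (2 rows):
books.dept | books.qty
ops | 7
ops | 9
After ORDER BY (2 rows):
books.dept | books.qty
ops | 9
ops | 7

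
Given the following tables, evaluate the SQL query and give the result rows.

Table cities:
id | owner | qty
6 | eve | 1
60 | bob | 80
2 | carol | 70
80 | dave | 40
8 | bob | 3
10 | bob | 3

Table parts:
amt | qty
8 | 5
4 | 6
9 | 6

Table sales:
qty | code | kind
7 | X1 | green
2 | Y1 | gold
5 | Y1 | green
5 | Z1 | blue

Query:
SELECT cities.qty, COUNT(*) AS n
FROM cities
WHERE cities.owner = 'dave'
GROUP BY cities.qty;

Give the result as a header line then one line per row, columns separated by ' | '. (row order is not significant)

== RESULT ==
cities.qty | n
40 | 1

Derivation:
After WHERE (1 rows):
cities.id | cities.owner | cities.qty
80 | dave | 40
After GROUP BY (1 rows):
cities.qty | n
40 | 1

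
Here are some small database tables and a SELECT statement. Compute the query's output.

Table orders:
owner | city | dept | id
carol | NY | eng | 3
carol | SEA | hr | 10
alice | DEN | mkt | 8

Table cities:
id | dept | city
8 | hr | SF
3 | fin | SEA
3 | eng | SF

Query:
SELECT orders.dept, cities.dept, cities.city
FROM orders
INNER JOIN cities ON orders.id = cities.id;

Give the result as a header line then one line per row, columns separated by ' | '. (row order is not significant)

== RESULT ==
orders.dept | cities.dept | cities.city
eng | fin | SEA
eng | eng | SF
mkt | hr | SF

Derivation:
After JOIN cities (3 rows):
orders.owner | orders.city | orders.dept | orders.id | cities.id | cities.dept | cities.city
carol | NY | eng | 3 | 3 | fin | SEA
carol | NY | eng | 3 | 3 | eng | SF
alice | DEN | mkt | 8 | 8 | hr | SF
After SELECT (3 rows):
orders.dept | cities.dept | cities.city
eng | fin | SEA
eng | eng | SF
mkt | hr | SF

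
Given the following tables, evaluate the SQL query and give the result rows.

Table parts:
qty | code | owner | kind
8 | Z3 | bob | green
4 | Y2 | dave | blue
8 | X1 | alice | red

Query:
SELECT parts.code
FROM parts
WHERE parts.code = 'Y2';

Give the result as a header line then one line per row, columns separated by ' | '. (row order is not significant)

== RESULT ==
parts.code
Y2

Derivation:
After WHERE (1 rows):
parts.qty | parts.code | parts.owner | parts.kind
4 | Y2 | dave | blue
After SELECT (1 rows):
parts.code
Y2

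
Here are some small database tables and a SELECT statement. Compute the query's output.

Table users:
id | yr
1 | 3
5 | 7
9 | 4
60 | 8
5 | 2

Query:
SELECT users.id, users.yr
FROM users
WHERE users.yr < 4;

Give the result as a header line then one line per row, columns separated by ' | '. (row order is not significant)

== RESULT ==
users.id | users.yr
1 | 3
5 | 2

Derivation:
After WHERE (2 rows):
users.id | users.yr
1 | 3
5 | 2
After SELECT (2 rows):
users.id | users.yr
1 | 3
5 | 2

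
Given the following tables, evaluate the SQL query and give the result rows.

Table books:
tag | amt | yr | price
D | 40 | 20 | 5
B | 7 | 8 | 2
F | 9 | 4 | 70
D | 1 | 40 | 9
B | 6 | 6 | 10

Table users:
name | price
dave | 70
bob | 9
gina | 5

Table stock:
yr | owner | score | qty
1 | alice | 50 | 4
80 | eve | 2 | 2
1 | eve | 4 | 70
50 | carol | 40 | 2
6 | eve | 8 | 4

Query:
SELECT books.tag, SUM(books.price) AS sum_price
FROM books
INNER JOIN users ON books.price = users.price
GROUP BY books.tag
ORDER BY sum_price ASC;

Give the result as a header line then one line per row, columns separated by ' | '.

== RESULT ==
books.tag | sum_price
D | 14
F | 70

Derivation:
After JOIN users (3 rows):
books.tag | books.amt | books.yr | books.price | users.name | users.price
D | 40 | 20 | 5 | gina | 5
F | 9 | 4 | 70 | dave | 70
D | 1 | 40 | 9 | bob | 9
After GROUP BY (2 rows):
books.tag | sum_price
D | 14
F | 70
After ORDER BY (2 rows):
books.tag | sum_price
D | 14
F | 70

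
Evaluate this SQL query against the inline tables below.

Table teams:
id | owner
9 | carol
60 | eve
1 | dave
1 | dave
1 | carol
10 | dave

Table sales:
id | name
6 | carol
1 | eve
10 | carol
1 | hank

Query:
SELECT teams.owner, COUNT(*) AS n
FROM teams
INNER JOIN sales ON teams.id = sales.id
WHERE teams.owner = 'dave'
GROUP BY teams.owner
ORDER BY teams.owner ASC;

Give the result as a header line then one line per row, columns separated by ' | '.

After JOIN sales (7 rows):
teams.id | teams.owner | sales.id | sales.name
1 | dave | 1 | eve
1 | dave | 1 | hank
1 | dave | 1 | eve
1 | dave | 1 | hank
1 | carol | 1 | eve
1 | carol | 1 | hank
10 | dave | 10 | carol
After WHERE (5 rows):
teams.id | teams.owner | sales.id | sales.name
1 | dave | 1 | eve
1 | dave | 1 | hank
1 | dave | 1 | eve
1 | dave | 1 | hank
10 | dave | 10 | carol
After GROUP BY (1 rows):
teams.owner | n
dave | 5
After ORDER BY (1 rows):
teams.owner | n
dave | 5

== RESULT ==
teams.owner | n
dave | 5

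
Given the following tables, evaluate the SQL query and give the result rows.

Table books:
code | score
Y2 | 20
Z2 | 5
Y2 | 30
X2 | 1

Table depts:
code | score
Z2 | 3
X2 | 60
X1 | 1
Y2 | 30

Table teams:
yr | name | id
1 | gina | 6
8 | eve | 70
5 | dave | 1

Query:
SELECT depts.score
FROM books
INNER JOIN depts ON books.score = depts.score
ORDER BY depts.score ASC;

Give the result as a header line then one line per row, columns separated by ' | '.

== RESULT ==
depts.score
1
30

Derivation:
After JOIN depts (2 rows):
books.code | books.score | depts.code | depts.score
Y2 | 30 | Y2 | 30
X2 | 1 | X1 | 1
After SELECT (2 rows):
depts.score
30
1
After ORDER BY (2 rows):
depts.score
1
30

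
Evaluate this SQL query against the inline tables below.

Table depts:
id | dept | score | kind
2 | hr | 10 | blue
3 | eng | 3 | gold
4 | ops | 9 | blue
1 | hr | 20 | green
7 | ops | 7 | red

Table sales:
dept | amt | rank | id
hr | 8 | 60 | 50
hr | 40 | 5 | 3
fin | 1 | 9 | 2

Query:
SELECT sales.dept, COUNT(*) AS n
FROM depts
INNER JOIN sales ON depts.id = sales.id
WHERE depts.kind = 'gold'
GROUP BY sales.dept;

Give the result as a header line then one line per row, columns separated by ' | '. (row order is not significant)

After JOIN sales (2 rows):
depts.id | depts.dept | depts.score | depts.kind | sales.dept | sales.amt | sales.rank | sales.id
2 | hr | 10 | blue | fin | 1 | 9 | 2
3 | eng | 3 | gold | hr | 40 | 5 | 3
After WHERE (1 rows):
depts.id | depts.dept | depts.score | depts.kind | sales.dept | sales.amt | sales.rank | sales.id
3 | eng | 3 | gold | hr | 40 | 5 | 3
After GROUP BY (1 rows):
sales.dept | n
hr | 1

== RESULT ==
sales.dept | n
hr | 1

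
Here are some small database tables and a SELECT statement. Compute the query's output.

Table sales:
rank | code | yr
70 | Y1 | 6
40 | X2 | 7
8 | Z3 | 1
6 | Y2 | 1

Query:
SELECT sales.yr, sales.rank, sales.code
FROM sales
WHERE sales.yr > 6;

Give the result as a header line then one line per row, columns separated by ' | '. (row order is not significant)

After WHERE (1 rows):
sales.rank | sales.code | sales.yr
40 | X2 | 7
After SELECT (1 rows):
sales.yr | sales.rank | sales.code
7 | 40 | X2

== RESULT ==
sales.yr | sales.rank | sales.code
7 | 40 | X2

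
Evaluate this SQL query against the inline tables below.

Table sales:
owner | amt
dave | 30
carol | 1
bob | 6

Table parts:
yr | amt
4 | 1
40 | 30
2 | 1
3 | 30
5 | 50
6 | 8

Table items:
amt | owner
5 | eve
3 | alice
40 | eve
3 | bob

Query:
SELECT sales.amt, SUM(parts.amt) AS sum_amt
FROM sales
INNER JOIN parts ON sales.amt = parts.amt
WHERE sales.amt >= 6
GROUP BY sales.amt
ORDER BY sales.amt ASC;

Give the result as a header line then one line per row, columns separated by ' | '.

== RESULT ==
sales.amt | sum_amt
30 | 60

Derivation:
After JOIN parts (4 rows):
sales.owner | sales.amt | parts.yr | parts.amt
dave | 30 | 40 | 30
dave | 30 | 3 | 30
carol | 1 | 4 | 1
carol | 1 | 2 | 1
After WHERE (2 rows):
sales.owner | sales.amt | parts.yr | parts.amt
dave | 30 | 40 | 30
dave | 30 | 3 | 30
After GROUP BY (1 rows):
sales.amt | sum_amt
30 | 60
After ORDER BY (1 rows):
sales.amt | sum_amt
30 | 60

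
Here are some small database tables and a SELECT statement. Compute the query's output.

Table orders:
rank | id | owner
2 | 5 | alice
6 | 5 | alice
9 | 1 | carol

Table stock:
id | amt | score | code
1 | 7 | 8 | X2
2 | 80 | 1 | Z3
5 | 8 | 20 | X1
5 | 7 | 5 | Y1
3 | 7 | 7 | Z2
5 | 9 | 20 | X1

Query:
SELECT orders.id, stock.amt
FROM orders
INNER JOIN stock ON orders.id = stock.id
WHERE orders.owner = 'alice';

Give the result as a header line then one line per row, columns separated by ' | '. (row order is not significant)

After JOIN stock (7 rows):
orders.rank | orders.id | orders.owner | stock.id | stock.amt | stock.score | stock.code
2 | 5 | alice | 5 | 8 | 20 | X1
2 | 5 | alice | 5 | 7 | 5 | Y1
2 | 5 | alice | 5 | 9 | 20 | X1
6 | 5 | alice | 5 | 8 | 20 | X1
6 | 5 | alice | 5 | 7 | 5 | Y1
6 | 5 | alice | 5 | 9 | 20 | X1
9 | 1 | carol | 1 | 7 | 8 | X2
After WHERE (6 rows):
orders.rank | orders.id | orders.owner | stock.id | stock.amt | stock.score | stock.code
2 | 5 | alice | 5 | 8 | 20 | X1
2 | 5 | alice | 5 | 7 | 5 | Y1
2 | 5 | alice | 5 | 9 | 20 | X1
6 | 5 | alice | 5 | 8 | 20 | X1
6 | 5 | alice | 5 | 7 | 5 | Y1
6 | 5 | alice | 5 | 9 | 20 | X1
After SELECT (6 rows):
orders.id | stock.amt
5 | 8
5 | 7
5 | 9
5 | 8
5 | 7
5 | 9

== RESULT ==
orders.id | stock.amt
5 | 8
5 | 7
5 | 9
5 | 8
5 | 7
5 | 9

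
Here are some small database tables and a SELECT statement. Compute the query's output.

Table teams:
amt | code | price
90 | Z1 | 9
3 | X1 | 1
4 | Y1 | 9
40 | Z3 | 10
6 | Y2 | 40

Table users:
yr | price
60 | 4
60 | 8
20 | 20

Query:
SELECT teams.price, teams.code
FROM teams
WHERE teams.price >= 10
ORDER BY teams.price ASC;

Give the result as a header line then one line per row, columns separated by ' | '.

After WHERE (2 rows):
teams.amt | teams.code | teams.price
40 | Z3 | 10
6 | Y2 | 40
After SELECT (2 rows):
teams.price | teams.code
10 | Z3
40 | Y2
After ORDER BY (2 rows):
teams.price | teams.code
10 | Z3
40 | Y2

== RESULT ==
teams.price | teams.code
10 | Z3
40 | Y2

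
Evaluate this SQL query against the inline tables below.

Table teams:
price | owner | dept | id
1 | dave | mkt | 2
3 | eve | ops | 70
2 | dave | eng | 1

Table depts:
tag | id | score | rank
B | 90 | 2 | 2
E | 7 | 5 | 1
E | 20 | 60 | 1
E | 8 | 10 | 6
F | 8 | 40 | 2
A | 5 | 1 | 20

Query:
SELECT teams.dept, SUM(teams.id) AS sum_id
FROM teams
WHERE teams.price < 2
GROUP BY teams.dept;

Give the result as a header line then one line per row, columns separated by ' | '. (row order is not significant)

== RESULT ==
teams.dept | sum_id
mkt | 2

Derivation:
After WHERE (1 rows):
teams.price | teams.owner | teams.dept | teams.id
1 | dave | mkt | 2
After GROUP BY (1 rows):
teams.dept | sum_id
mkt | 2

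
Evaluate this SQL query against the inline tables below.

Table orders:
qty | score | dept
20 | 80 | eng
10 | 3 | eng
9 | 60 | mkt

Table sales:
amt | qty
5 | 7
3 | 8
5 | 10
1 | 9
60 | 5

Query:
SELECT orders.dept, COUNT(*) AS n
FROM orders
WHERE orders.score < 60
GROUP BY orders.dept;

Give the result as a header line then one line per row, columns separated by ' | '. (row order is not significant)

== RESULT ==
orders.dept | n
eng | 1

Derivation:
After WHERE (1 rows):
orders.qty | orders.score | orders.dept
10 | 3 | eng
After GROUP BY (1 rows):
orders.dept | n
eng | 1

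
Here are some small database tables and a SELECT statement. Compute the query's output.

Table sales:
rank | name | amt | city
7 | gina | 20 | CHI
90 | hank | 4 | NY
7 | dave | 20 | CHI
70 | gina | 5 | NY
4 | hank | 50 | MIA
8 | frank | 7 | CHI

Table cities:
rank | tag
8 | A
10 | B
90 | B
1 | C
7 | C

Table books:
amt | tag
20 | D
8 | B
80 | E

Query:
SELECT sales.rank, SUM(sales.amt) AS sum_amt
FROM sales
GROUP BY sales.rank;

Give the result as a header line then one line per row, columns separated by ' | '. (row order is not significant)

== RESULT ==
sales.rank | sum_amt
7 | 40
90 | 4
70 | 5
4 | 50
8 | 7

Derivation:
After GROUP BY (5 rows):
sales.rank | sum_amt
7 | 40
90 | 4
70 | 5
4 | 50
8 | 7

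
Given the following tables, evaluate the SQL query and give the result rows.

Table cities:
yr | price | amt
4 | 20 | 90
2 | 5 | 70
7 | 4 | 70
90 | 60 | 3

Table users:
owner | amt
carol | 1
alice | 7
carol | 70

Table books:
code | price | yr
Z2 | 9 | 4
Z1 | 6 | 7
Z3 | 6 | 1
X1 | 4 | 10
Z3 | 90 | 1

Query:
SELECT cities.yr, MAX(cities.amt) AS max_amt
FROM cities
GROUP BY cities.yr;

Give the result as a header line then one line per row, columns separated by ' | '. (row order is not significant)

== RESULT ==
cities.yr | max_amt
4 | 90
2 | 70
7 | 70
90 | 3

Derivation:
After GROUP BY (4 rows):
cities.yr | max_amt
4 | 90
2 | 70
7 | 70
90 | 3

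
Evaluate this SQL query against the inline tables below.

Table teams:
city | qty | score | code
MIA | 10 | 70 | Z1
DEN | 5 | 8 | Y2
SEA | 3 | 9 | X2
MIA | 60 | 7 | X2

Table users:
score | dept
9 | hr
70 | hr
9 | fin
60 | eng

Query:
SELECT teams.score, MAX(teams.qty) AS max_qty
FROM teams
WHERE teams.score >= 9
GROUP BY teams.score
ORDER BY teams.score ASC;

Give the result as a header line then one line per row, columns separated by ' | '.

== RESULT ==
teams.score | max_qty
9 | 3
70 | 10

Derivation:
After WHERE (2 rows):
teams.city | teams.qty | teams.score | teams.code
MIA | 10 | 70 | Z1
SEA | 3 | 9 | X2
After GROUP BY (2 rows):
teams.score | max_qty
70 | 10
9 | 3
After ORDER BY (2 rows):
teams.score | max_qty
9 | 3
70 | 10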